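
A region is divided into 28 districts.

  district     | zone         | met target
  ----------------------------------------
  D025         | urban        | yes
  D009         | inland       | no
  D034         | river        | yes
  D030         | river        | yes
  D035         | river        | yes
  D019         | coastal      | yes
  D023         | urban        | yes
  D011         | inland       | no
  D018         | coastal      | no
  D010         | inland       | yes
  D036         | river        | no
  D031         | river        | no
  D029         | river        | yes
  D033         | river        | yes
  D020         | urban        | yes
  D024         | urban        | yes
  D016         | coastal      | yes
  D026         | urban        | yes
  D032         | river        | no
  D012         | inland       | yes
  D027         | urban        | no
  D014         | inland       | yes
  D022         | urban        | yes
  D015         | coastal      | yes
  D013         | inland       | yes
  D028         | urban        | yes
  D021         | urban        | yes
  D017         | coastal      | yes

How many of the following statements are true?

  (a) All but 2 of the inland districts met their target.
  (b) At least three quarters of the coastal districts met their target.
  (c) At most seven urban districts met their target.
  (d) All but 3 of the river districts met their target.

(a) inland: |A| = 6, |A ∩ B| = 4; needs |A ∖ B| = 2 — true.
(b) coastal: |A| = 5, |A ∩ B| = 4; needs |A ∩ B| / |A| ≥ 3/4 — true.
(c) urban: |A| = 9, |A ∩ B| = 8; needs |A ∩ B| ≤ 7 — false.
(d) river: |A| = 8, |A ∩ B| = 5; needs |A ∖ B| = 3 — true.

3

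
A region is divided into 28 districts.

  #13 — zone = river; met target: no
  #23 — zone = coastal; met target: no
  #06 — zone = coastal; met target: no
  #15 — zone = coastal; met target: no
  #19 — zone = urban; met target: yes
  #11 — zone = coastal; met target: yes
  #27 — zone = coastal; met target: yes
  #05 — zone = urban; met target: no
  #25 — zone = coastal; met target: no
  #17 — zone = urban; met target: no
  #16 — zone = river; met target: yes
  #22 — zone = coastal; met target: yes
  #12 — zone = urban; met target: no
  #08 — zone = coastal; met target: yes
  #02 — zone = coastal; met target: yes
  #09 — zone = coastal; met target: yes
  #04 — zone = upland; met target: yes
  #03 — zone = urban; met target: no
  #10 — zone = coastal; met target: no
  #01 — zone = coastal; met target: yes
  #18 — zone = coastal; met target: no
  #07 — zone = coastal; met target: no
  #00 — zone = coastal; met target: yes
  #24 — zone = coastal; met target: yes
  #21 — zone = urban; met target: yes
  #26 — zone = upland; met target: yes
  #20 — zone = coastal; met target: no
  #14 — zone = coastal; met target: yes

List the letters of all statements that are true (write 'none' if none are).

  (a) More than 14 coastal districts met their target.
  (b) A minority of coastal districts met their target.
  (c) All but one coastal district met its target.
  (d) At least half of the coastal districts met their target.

|A| = 18, |A ∩ B| = 10, |A ∖ B| = 8.
(a) |A ∩ B| > 14: fails.
(b) |A ∩ B| < |A ∖ B|: fails.
(c) |A ∖ B| = 1: fails.
(d) |A ∩ B| ≥ |A ∖ B|: holds.

(d)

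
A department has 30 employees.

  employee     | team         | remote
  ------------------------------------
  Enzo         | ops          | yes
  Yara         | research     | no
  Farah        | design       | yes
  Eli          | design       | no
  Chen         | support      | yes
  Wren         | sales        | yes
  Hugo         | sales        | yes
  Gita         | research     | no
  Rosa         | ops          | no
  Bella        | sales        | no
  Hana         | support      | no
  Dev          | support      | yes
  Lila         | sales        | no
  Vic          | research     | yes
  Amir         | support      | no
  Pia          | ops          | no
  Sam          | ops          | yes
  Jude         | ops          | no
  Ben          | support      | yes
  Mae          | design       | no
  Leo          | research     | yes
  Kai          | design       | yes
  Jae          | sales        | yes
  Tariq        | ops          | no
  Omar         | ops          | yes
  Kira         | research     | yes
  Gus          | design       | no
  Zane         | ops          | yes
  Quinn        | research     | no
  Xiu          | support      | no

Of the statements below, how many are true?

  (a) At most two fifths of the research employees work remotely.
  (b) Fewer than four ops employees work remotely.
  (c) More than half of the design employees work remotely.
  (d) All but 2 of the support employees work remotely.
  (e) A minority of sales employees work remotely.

0

(a) research: |A| = 6, |A ∩ B| = 3; needs |A ∩ B| / |A| ≤ 2/5 — false.
(b) ops: |A| = 8, |A ∩ B| = 4; needs |A ∩ B| < 4 — false.
(c) design: |A| = 5, |A ∩ B| = 2; needs |A ∩ B| > |A ∖ B| — false.
(d) support: |A| = 6, |A ∩ B| = 3; needs |A ∖ B| = 2 — false.
(e) sales: |A| = 5, |A ∩ B| = 3; needs |A ∩ B| < |A ∖ B| — false.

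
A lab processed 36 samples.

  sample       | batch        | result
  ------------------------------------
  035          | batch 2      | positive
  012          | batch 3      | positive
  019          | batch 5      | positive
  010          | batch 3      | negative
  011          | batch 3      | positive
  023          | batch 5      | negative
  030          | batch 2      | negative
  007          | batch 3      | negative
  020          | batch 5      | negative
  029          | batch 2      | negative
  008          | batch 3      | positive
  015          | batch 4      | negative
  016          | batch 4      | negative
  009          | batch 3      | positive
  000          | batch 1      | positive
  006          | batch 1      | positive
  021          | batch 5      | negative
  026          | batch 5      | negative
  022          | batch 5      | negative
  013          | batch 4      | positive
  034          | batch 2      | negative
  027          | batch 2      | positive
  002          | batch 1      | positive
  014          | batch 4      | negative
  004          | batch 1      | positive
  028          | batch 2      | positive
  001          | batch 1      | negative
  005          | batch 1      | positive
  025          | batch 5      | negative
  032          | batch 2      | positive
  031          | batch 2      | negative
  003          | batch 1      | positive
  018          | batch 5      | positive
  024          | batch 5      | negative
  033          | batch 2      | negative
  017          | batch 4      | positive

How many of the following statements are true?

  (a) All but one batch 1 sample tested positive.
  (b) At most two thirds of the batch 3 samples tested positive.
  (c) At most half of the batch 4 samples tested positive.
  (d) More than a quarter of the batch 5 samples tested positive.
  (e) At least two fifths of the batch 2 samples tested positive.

(a) batch 1: |A| = 7, |A ∩ B| = 6; needs |A ∖ B| = 1 — true.
(b) batch 3: |A| = 6, |A ∩ B| = 4; needs |A ∩ B| / |A| ≤ 2/3 — true.
(c) batch 4: |A| = 5, |A ∩ B| = 2; needs |A ∩ B| ≤ |A ∖ B| — true.
(d) batch 5: |A| = 9, |A ∩ B| = 2; needs |A ∩ B| / |A| > 1/4 — false.
(e) batch 2: |A| = 9, |A ∩ B| = 4; needs |A ∩ B| / |A| ≥ 2/5 — true.

4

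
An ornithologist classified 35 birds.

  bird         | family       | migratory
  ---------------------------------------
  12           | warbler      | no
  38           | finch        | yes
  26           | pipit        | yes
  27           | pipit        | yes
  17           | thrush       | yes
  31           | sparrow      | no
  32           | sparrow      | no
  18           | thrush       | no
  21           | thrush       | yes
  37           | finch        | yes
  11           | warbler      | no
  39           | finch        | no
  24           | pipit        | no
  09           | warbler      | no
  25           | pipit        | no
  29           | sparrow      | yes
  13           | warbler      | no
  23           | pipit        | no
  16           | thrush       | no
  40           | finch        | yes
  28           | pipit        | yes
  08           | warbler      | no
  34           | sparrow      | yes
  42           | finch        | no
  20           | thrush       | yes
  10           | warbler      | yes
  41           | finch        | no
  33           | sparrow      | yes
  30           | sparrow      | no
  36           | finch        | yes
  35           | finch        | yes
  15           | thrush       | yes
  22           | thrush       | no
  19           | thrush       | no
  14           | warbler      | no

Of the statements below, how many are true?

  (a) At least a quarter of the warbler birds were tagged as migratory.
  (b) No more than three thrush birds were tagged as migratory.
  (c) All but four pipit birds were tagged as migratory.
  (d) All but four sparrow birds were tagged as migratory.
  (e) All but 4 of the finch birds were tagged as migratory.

0

(a) warbler: |A| = 7, |A ∩ B| = 1; needs |A ∩ B| / |A| ≥ 1/4 — false.
(b) thrush: |A| = 8, |A ∩ B| = 4; needs |A ∩ B| ≤ 3 — false.
(c) pipit: |A| = 6, |A ∩ B| = 3; needs |A ∖ B| = 4 — false.
(d) sparrow: |A| = 6, |A ∩ B| = 3; needs |A ∖ B| = 4 — false.
(e) finch: |A| = 8, |A ∩ B| = 5; needs |A ∖ B| = 4 — false.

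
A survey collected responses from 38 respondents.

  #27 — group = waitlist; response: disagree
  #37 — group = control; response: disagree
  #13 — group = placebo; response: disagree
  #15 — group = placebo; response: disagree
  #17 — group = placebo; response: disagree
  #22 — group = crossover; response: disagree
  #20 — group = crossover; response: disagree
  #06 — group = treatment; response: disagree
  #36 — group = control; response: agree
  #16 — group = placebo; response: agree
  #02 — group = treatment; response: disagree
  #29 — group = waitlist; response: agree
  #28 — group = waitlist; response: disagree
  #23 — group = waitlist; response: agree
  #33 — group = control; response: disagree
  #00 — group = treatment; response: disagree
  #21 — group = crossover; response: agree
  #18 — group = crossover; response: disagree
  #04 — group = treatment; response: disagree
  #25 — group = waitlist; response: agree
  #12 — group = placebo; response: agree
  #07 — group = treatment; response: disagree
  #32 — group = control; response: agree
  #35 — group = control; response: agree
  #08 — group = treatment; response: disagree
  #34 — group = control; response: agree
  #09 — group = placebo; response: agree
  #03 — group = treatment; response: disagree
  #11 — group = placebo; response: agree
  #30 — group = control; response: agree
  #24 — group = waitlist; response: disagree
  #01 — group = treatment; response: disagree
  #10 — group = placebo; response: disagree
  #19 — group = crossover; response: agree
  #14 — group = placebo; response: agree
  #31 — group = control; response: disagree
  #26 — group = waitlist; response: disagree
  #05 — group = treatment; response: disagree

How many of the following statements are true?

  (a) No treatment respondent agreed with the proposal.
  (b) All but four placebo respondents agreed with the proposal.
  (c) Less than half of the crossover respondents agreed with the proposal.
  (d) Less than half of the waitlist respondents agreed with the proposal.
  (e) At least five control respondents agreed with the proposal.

5

(a) treatment: |A| = 9, |A ∩ B| = 0; needs A ∩ B = ∅ (|A ∩ B| = 0) — true.
(b) placebo: |A| = 9, |A ∩ B| = 5; needs |A ∖ B| = 4 — true.
(c) crossover: |A| = 5, |A ∩ B| = 2; needs |A ∩ B| < |A ∖ B| — true.
(d) waitlist: |A| = 7, |A ∩ B| = 3; needs |A ∩ B| < |A ∖ B| — true.
(e) control: |A| = 8, |A ∩ B| = 5; needs |A ∩ B| ≥ 5 — true.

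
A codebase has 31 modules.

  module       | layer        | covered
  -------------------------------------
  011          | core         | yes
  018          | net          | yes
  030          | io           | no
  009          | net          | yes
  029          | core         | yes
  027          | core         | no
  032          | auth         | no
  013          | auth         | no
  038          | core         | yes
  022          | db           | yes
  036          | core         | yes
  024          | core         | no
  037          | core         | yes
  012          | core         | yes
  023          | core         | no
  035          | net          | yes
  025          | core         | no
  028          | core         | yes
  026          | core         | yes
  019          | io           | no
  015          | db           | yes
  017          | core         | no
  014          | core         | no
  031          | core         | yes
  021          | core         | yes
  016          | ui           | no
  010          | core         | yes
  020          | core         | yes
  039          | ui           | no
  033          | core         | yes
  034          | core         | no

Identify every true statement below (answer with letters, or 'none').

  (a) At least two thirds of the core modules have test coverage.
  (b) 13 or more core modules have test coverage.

|A| = 20, |A ∩ B| = 13, |A ∖ B| = 7.
(a) |A ∩ B| / |A| ≥ 2/3: fails.
(b) |A ∩ B| ≥ 13: holds.

(b)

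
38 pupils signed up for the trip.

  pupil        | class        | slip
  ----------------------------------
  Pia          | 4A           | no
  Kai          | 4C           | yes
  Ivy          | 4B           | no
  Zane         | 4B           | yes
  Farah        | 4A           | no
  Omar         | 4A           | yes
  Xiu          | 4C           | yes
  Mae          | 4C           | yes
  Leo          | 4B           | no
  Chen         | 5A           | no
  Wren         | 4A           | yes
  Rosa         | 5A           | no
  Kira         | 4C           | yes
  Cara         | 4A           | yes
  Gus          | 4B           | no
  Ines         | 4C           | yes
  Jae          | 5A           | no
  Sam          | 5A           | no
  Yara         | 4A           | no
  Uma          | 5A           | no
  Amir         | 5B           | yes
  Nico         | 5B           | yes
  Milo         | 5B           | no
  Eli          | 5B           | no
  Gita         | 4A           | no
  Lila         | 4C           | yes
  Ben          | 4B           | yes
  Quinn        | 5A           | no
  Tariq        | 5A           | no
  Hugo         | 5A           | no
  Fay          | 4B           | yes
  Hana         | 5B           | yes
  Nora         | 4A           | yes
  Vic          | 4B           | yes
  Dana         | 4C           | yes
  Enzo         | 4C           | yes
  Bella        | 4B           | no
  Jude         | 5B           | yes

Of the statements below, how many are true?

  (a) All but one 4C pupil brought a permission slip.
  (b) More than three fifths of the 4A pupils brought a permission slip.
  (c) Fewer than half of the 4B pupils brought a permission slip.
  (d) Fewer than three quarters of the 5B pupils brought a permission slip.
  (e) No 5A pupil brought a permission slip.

(a) 4C: |A| = 8, |A ∩ B| = 8; needs |A ∖ B| = 1 — false.
(b) 4A: |A| = 8, |A ∩ B| = 4; needs |A ∩ B| / |A| > 3/5 — false.
(c) 4B: |A| = 8, |A ∩ B| = 4; needs |A ∩ B| < |A ∖ B| — false.
(d) 5B: |A| = 6, |A ∩ B| = 4; needs |A ∩ B| / |A| < 3/4 — true.
(e) 5A: |A| = 8, |A ∩ B| = 0; needs A ∩ B = ∅ (|A ∩ B| = 0) — true.

2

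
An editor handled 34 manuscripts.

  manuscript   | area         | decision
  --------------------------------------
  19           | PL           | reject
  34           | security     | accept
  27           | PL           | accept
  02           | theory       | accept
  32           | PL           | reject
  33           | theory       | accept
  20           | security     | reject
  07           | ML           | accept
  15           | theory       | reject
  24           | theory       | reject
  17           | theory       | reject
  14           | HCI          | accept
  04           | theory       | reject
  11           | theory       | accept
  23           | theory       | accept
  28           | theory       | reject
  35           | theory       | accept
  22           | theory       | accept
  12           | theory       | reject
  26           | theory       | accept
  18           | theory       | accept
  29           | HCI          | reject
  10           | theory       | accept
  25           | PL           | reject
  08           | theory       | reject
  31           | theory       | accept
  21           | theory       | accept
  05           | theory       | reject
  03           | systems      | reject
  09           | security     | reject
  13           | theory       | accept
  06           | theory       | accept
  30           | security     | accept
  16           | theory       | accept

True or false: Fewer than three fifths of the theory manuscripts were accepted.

'Fewer than three fifths of the theory manuscripts were accepted' holds iff |A ∩ B| / |A| < 3/5.
|A| = 22, |A ∩ B| = 14, |A ∖ B| = 8.
|A ∩ B|/|A| = 14/22, so the statement is false.

False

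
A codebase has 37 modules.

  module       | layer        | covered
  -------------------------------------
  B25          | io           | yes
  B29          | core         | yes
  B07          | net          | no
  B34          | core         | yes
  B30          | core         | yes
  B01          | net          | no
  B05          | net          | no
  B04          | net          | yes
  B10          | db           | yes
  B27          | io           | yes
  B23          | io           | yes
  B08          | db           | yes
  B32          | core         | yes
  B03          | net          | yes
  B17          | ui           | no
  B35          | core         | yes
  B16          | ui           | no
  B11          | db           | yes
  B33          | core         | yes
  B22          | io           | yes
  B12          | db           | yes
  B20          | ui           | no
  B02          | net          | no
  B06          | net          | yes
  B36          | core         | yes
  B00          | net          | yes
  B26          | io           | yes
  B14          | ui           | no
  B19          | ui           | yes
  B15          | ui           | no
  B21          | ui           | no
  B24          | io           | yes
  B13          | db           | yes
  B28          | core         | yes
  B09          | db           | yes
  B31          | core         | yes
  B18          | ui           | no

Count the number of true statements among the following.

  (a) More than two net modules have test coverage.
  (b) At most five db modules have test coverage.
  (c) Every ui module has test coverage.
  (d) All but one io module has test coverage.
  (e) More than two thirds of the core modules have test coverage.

2

(a) net: |A| = 8, |A ∩ B| = 4; needs |A ∩ B| > 2 — true.
(b) db: |A| = 6, |A ∩ B| = 6; needs |A ∩ B| ≤ 5 — false.
(c) ui: |A| = 8, |A ∩ B| = 1; needs A ⊆ B, i.e. every element of A is in B (|A ∖ B| = 0) — false.
(d) io: |A| = 6, |A ∩ B| = 6; needs |A ∖ B| = 1 — false.
(e) core: |A| = 9, |A ∩ B| = 9; needs |A ∩ B| / |A| > 2/3 — true.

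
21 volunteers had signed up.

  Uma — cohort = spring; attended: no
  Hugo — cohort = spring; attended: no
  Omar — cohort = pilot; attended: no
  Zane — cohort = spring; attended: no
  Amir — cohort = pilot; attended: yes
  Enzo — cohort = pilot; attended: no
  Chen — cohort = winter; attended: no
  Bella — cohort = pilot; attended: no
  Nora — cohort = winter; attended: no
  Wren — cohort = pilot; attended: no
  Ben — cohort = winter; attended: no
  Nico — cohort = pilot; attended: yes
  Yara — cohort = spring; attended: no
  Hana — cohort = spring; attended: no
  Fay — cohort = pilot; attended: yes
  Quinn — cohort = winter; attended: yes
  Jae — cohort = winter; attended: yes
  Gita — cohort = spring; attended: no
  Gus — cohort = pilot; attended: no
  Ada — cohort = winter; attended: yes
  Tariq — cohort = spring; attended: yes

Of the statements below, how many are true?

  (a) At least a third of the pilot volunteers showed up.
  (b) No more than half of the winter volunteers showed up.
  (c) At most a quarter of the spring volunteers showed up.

(a) pilot: |A| = 8, |A ∩ B| = 3; needs |A ∩ B| / |A| ≥ 1/3 — true.
(b) winter: |A| = 6, |A ∩ B| = 3; needs |A ∩ B| ≤ |A ∖ B| — true.
(c) spring: |A| = 7, |A ∩ B| = 1; needs |A ∩ B| / |A| ≤ 1/4 — true.

3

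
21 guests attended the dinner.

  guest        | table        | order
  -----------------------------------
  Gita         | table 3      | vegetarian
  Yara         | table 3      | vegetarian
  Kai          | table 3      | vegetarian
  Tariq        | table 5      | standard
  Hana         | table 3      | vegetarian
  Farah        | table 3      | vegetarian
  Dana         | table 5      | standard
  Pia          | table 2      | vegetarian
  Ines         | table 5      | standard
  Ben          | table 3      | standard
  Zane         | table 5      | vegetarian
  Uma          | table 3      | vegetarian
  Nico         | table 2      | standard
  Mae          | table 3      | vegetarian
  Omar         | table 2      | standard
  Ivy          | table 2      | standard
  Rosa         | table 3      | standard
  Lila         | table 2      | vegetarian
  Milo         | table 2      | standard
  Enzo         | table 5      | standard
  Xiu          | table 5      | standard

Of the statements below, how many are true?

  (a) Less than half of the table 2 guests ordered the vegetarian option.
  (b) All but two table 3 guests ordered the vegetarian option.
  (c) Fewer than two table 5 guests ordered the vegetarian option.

(a) table 2: |A| = 6, |A ∩ B| = 2; needs |A ∩ B| < |A ∖ B| — true.
(b) table 3: |A| = 9, |A ∩ B| = 7; needs |A ∖ B| = 2 — true.
(c) table 5: |A| = 6, |A ∩ B| = 1; needs |A ∩ B| < 2 — true.

3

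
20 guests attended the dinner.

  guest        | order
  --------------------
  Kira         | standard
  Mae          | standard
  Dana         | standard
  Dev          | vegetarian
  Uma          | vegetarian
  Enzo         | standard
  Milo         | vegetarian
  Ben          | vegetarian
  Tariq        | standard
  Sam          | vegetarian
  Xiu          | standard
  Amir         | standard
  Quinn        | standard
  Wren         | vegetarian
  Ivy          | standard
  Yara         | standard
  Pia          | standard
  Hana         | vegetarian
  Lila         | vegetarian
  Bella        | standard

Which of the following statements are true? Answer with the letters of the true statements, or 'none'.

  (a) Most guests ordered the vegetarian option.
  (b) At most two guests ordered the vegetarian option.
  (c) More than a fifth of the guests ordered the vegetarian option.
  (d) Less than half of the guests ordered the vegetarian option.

(c), (d)

|A| = 20, |A ∩ B| = 8, |A ∖ B| = 12.
(a) |A ∩ B| > |A ∖ B|: fails.
(b) |A ∩ B| ≤ 2: fails.
(c) |A ∩ B| / |A| > 1/5: holds.
(d) |A ∩ B| < |A ∖ B|: holds.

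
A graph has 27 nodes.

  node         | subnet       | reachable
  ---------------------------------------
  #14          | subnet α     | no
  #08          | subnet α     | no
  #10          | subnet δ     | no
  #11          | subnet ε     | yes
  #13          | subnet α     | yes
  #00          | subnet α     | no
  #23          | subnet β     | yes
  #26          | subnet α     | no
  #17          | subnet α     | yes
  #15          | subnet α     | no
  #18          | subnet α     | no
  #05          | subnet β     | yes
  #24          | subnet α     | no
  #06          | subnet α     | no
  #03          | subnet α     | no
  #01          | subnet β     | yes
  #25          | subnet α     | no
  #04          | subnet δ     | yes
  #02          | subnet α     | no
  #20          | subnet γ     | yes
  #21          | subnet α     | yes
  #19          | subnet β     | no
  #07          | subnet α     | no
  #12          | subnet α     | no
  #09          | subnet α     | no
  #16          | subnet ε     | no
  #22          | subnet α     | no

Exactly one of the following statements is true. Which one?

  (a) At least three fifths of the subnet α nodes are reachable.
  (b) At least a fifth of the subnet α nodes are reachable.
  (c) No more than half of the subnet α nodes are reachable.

(c)

|A| = 18, |A ∩ B| = 3, |A ∖ B| = 15.
(a) requires |A ∩ B| / |A| ≥ 3/5: false.
(b) requires |A ∩ B| / |A| ≥ 1/5: false.
(c) requires |A ∩ B| ≤ |A ∖ B|: true.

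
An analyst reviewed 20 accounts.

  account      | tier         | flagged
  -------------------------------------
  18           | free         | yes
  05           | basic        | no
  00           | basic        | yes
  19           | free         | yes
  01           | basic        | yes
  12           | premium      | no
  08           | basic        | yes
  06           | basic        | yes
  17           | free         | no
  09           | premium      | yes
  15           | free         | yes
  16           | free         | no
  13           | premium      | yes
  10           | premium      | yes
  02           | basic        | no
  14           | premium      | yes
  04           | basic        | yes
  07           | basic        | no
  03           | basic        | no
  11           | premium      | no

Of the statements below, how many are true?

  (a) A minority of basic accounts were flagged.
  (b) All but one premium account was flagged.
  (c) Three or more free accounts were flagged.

1

(a) basic: |A| = 9, |A ∩ B| = 5; needs |A ∩ B| < |A ∖ B| — false.
(b) premium: |A| = 6, |A ∩ B| = 4; needs |A ∖ B| = 1 — false.
(c) free: |A| = 5, |A ∩ B| = 3; needs |A ∩ B| ≥ 3 — true.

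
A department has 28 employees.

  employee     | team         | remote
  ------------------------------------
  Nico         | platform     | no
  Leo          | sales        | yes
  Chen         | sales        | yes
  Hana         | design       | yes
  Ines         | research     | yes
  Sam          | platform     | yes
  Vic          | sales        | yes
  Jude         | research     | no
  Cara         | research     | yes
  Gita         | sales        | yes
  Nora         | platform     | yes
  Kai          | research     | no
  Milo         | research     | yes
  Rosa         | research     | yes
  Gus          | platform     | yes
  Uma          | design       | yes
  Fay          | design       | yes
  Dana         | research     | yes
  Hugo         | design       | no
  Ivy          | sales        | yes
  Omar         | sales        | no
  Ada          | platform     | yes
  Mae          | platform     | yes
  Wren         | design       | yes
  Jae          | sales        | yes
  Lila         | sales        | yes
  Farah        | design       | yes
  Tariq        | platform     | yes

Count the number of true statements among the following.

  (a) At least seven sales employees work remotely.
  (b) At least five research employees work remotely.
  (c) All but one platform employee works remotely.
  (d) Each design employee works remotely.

3

(a) sales: |A| = 8, |A ∩ B| = 7; needs |A ∩ B| ≥ 7 — true.
(b) research: |A| = 7, |A ∩ B| = 5; needs |A ∩ B| ≥ 5 — true.
(c) platform: |A| = 7, |A ∩ B| = 6; needs |A ∖ B| = 1 — true.
(d) design: |A| = 6, |A ∩ B| = 5; needs A ⊆ B, i.e. every element of A is in B (|A ∖ B| = 0) — false.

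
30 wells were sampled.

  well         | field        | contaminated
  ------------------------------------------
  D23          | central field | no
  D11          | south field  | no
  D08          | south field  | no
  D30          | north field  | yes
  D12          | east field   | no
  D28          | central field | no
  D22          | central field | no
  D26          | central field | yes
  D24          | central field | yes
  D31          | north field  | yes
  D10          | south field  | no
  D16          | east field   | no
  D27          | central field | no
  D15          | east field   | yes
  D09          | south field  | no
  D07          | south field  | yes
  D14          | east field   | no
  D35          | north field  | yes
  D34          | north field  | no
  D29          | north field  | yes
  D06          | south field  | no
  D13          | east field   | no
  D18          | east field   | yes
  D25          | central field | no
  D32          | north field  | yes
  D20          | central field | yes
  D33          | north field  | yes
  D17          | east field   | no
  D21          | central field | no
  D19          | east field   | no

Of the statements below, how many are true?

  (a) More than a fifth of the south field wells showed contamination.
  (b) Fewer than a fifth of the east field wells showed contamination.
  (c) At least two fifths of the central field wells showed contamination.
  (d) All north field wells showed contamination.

0

(a) south field: |A| = 6, |A ∩ B| = 1; needs |A ∩ B| / |A| > 1/5 — false.
(b) east field: |A| = 8, |A ∩ B| = 2; needs |A ∩ B| / |A| < 1/5 — false.
(c) central field: |A| = 9, |A ∩ B| = 3; needs |A ∩ B| / |A| ≥ 2/5 — false.
(d) north field: |A| = 7, |A ∩ B| = 6; needs A ⊆ B, i.e. every element of A is in B (|A ∖ B| = 0) — false.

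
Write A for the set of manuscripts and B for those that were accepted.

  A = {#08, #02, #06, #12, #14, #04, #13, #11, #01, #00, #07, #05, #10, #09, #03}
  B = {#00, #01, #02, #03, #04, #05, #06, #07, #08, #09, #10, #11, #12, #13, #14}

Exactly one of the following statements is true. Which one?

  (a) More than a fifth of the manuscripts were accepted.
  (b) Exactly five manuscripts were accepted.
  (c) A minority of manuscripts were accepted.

(a)

|A| = 15, |A ∩ B| = 15, |A ∖ B| = 0.
(a) requires |A ∩ B| / |A| > 1/5: true.
(b) requires |A ∩ B| = 5: false.
(c) requires |A ∩ B| < |A ∖ B|: false.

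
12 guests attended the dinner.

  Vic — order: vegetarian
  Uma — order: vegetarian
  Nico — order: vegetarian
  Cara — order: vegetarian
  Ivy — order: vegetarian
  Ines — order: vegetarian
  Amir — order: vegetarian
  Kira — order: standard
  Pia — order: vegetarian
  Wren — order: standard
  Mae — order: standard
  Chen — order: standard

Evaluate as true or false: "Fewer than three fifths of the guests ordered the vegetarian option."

False

Truth condition: |A ∩ B| / |A| < 3/5.
A (the restrictor) = {Vic, Uma, Nico, Cara, Ivy, Ines, Amir, Kira, Pia, Wren, Mae, Chen}, |A| = 12.
A ∩ B = {Vic, Uma, Nico, Cara, Ivy, Ines, Amir, Pia}, so |A ∩ B| = 8.
A ∖ B = {Kira, Wren, Mae, Chen}, so |A ∖ B| = 4.
|A ∩ B|/|A| = 8/12, so the statement is false.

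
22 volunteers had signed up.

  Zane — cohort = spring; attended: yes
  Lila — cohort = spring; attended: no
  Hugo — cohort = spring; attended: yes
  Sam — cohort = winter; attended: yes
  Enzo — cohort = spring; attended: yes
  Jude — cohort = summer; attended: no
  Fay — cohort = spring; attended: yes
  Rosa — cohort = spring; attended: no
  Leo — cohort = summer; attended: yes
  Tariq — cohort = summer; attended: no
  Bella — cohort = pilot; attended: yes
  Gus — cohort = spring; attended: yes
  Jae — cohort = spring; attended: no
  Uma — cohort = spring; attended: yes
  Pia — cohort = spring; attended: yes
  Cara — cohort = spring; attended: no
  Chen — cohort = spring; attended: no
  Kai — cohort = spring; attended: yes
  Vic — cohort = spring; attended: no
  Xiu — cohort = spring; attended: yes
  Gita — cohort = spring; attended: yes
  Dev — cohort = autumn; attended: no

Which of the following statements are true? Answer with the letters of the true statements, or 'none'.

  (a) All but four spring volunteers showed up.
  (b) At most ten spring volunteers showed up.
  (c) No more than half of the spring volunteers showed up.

|A| = 16, |A ∩ B| = 10, |A ∖ B| = 6.
(a) |A ∖ B| = 4: fails.
(b) |A ∩ B| ≤ 10: holds.
(c) |A ∩ B| ≤ |A ∖ B|: fails.

(b)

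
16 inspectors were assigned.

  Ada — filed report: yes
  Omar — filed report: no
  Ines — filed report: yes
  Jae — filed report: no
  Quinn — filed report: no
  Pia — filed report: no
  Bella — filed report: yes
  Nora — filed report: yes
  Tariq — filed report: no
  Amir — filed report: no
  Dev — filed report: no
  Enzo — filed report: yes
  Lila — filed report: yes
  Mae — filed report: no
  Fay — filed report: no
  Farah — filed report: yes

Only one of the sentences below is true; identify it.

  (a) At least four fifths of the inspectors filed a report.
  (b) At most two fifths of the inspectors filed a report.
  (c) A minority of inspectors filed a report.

|A| = 16, |A ∩ B| = 7, |A ∖ B| = 9.
(a) requires |A ∩ B| / |A| ≥ 4/5: false.
(b) requires |A ∩ B| / |A| ≤ 2/5: false.
(c) requires |A ∩ B| < |A ∖ B|: true.

(c)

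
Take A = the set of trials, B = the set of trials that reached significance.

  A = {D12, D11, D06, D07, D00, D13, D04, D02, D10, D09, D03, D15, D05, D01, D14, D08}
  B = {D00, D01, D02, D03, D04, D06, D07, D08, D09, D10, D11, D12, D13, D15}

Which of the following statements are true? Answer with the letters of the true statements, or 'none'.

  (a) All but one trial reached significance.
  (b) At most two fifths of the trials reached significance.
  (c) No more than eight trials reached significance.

none

|A| = 16, |A ∩ B| = 14, |A ∖ B| = 2.
(a) |A ∖ B| = 1: fails.
(b) |A ∩ B| / |A| ≤ 2/5: fails.
(c) |A ∩ B| ≤ 8: fails.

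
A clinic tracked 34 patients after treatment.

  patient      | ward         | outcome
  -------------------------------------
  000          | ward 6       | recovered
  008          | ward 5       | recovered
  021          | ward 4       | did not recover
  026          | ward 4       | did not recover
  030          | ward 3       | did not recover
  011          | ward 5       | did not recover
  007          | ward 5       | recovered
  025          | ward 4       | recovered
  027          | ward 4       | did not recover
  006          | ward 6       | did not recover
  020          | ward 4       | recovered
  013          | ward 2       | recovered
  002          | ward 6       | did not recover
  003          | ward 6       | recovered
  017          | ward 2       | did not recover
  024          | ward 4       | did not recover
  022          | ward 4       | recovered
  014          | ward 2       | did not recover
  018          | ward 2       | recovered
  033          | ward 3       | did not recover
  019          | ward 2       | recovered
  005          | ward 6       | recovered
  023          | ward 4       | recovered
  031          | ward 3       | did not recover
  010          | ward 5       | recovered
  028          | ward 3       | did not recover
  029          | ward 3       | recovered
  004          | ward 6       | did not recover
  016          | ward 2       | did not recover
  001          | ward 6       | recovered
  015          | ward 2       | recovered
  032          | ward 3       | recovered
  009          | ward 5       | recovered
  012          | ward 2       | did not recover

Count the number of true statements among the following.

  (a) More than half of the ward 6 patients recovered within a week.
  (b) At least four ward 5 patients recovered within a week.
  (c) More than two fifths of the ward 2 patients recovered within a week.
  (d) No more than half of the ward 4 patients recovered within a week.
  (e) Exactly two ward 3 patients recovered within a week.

5

(a) ward 6: |A| = 7, |A ∩ B| = 4; needs |A ∩ B| > |A ∖ B| — true.
(b) ward 5: |A| = 5, |A ∩ B| = 4; needs |A ∩ B| ≥ 4 — true.
(c) ward 2: |A| = 8, |A ∩ B| = 4; needs |A ∩ B| / |A| > 2/5 — true.
(d) ward 4: |A| = 8, |A ∩ B| = 4; needs |A ∩ B| ≤ |A ∖ B| — true.
(e) ward 3: |A| = 6, |A ∩ B| = 2; needs |A ∩ B| = 2 — true.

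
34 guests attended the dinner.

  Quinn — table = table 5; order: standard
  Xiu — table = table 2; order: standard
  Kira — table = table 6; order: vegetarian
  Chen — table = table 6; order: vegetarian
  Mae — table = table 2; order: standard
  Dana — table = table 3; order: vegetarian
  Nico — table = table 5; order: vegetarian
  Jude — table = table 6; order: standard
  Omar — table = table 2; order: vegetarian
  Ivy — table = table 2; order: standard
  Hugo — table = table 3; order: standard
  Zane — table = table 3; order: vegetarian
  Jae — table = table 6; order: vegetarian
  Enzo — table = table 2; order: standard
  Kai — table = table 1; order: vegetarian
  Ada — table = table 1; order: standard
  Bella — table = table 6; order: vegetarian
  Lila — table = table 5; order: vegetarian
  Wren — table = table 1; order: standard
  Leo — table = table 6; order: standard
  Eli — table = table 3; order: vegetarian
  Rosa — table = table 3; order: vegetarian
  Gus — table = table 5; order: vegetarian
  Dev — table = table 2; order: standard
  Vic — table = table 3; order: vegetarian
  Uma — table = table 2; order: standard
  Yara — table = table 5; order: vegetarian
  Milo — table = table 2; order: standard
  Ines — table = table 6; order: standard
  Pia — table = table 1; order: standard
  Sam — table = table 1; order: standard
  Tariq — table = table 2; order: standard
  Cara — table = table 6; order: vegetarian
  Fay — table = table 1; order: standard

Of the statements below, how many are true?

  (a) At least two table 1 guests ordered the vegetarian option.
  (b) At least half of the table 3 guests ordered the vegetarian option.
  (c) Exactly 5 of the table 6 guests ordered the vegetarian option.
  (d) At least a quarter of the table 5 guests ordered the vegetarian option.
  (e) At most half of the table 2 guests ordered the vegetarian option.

(a) table 1: |A| = 6, |A ∩ B| = 1; needs |A ∩ B| ≥ 2 — false.
(b) table 3: |A| = 6, |A ∩ B| = 5; needs |A ∩ B| ≥ |A ∖ B| — true.
(c) table 6: |A| = 8, |A ∩ B| = 5; needs |A ∩ B| = 5 — true.
(d) table 5: |A| = 5, |A ∩ B| = 4; needs |A ∩ B| / |A| ≥ 1/4 — true.
(e) table 2: |A| = 9, |A ∩ B| = 1; needs |A ∩ B| ≤ |A ∖ B| — true.

4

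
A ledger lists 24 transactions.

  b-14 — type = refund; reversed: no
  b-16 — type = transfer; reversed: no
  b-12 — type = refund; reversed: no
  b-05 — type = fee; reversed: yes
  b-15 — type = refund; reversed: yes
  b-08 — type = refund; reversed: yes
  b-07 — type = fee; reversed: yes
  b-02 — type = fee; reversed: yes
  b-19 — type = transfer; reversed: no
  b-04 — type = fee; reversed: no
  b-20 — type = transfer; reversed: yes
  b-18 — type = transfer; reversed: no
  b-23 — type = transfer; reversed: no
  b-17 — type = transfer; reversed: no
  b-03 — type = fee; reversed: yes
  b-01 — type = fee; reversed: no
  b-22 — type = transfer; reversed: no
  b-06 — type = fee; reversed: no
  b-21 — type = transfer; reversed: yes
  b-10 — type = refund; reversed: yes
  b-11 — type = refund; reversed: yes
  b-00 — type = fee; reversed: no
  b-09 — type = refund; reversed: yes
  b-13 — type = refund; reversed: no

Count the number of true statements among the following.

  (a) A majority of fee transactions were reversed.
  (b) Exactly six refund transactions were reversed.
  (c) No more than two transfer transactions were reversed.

1

(a) fee: |A| = 8, |A ∩ B| = 4; needs |A ∩ B| > |A ∖ B| — false.
(b) refund: |A| = 8, |A ∩ B| = 5; needs |A ∩ B| = 6 — false.
(c) transfer: |A| = 8, |A ∩ B| = 2; needs |A ∩ B| ≤ 2 — true.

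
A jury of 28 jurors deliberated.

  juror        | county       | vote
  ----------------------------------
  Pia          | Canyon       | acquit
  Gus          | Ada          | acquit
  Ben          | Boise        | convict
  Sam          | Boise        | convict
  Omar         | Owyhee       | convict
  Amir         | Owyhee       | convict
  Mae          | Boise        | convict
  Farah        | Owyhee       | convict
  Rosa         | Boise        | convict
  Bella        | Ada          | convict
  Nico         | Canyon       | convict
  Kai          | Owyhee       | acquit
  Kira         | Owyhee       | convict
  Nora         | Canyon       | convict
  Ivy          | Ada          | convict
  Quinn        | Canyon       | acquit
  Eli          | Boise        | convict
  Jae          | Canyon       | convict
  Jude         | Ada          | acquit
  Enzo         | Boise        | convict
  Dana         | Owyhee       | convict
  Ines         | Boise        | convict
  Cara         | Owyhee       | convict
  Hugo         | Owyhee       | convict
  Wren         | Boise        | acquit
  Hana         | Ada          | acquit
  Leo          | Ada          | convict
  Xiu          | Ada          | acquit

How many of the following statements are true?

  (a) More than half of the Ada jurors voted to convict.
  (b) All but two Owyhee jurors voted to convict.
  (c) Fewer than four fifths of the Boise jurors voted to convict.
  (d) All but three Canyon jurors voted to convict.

0

(a) Ada: |A| = 7, |A ∩ B| = 3; needs |A ∩ B| > |A ∖ B| — false.
(b) Owyhee: |A| = 8, |A ∩ B| = 7; needs |A ∖ B| = 2 — false.
(c) Boise: |A| = 8, |A ∩ B| = 7; needs |A ∩ B| / |A| < 4/5 — false.
(d) Canyon: |A| = 5, |A ∩ B| = 3; needs |A ∖ B| = 3 — false.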